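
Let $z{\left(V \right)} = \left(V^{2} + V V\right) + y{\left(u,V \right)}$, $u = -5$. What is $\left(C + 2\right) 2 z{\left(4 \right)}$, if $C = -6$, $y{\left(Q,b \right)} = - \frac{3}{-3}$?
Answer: $-264$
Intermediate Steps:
$y{\left(Q,b \right)} = 1$ ($y{\left(Q,b \right)} = \left(-3\right) \left(- \frac{1}{3}\right) = 1$)
$z{\left(V \right)} = 1 + 2 V^{2}$ ($z{\left(V \right)} = \left(V^{2} + V V\right) + 1 = \left(V^{2} + V^{2}\right) + 1 = 2 V^{2} + 1 = 1 + 2 V^{2}$)
$\left(C + 2\right) 2 z{\left(4 \right)} = \left(-6 + 2\right) 2 \left(1 + 2 \cdot 4^{2}\right) = \left(-4\right) 2 \left(1 + 2 \cdot 16\right) = - 8 \left(1 + 32\right) = \left(-8\right) 33 = -264$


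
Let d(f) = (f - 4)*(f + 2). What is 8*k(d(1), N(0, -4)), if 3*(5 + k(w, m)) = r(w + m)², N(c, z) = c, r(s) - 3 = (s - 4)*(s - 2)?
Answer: 170408/3 ≈ 56803.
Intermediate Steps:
r(s) = 3 + (-4 + s)*(-2 + s) (r(s) = 3 + (s - 4)*(s - 2) = 3 + (-4 + s)*(-2 + s))
d(f) = (-4 + f)*(2 + f)
k(w, m) = -5 + (11 + (m + w)² - 6*m - 6*w)²/3 (k(w, m) = -5 + (11 + (w + m)² - 6*(w + m))²/3 = -5 + (11 + (m + w)² - 6*(m + w))²/3 = -5 + (11 + (m + w)² + (-6*m - 6*w))²/3 = -5 + (11 + (m + w)² - 6*m - 6*w)²/3)
8*k(d(1), N(0, -4)) = 8*(-5 + (11 + (0 + (-8 + 1² - 2*1))² - 6*0 - 6*(-8 + 1² - 2*1))²/3) = 8*(-5 + (11 + (0 + (-8 + 1 - 2))² + 0 - 6*(-8 + 1 - 2))²/3) = 8*(-5 + (11 + (0 - 9)² + 0 - 6*(-9))²/3) = 8*(-5 + (11 + (-9)² + 0 + 54)²/3) = 8*(-5 + (11 + 81 + 0 + 54)²/3) = 8*(-5 + (⅓)*146²) = 8*(-5 + (⅓)*21316) = 8*(-5 + 21316/3) = 8*(21301/3) = 170408/3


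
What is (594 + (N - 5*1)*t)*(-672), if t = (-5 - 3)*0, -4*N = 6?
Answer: -399168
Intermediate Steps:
N = -3/2 (N = -1/4*6 = -3/2 ≈ -1.5000)
t = 0 (t = -8*0 = 0)
(594 + (N - 5*1)*t)*(-672) = (594 + (-3/2 - 5*1)*0)*(-672) = (594 + (-3/2 - 5)*0)*(-672) = (594 - 13/2*0)*(-672) = (594 + 0)*(-672) = 594*(-672) = -399168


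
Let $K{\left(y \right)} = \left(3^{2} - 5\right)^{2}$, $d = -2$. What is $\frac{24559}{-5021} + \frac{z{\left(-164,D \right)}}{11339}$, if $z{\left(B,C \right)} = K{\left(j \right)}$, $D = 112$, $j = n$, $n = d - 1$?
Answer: $- \frac{278394165}{56933119} \approx -4.8898$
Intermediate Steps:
$n = -3$ ($n = -2 - 1 = -3$)
$j = -3$
$K{\left(y \right)} = 16$ ($K{\left(y \right)} = \left(9 - 5\right)^{2} = 4^{2} = 16$)
$z{\left(B,C \right)} = 16$
$\frac{24559}{-5021} + \frac{z{\left(-164,D \right)}}{11339} = \frac{24559}{-5021} + \frac{16}{11339} = 24559 \left(- \frac{1}{5021}\right) + 16 \cdot \frac{1}{11339} = - \frac{24559}{5021} + \frac{16}{11339} = - \frac{278394165}{56933119}$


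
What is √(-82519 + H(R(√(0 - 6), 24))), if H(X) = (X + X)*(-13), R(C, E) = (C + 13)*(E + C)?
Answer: √(-90475 - 962*I*√6) ≈ 3.917 - 300.82*I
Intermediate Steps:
R(C, E) = (13 + C)*(C + E)
H(X) = -26*X (H(X) = (2*X)*(-13) = -26*X)
√(-82519 + H(R(√(0 - 6), 24))) = √(-82519 - 26*((√(0 - 6))² + 13*√(0 - 6) + 13*24 + √(0 - 6)*24)) = √(-82519 - 26*((√(-6))² + 13*√(-6) + 312 + √(-6)*24)) = √(-82519 - 26*((I*√6)² + 13*(I*√6) + 312 + (I*√6)*24)) = √(-82519 - 26*(-6 + 13*I*√6 + 312 + 24*I*√6)) = √(-82519 - 26*(306 + 37*I*√6)) = √(-82519 + (-7956 - 962*I*√6)) = √(-90475 - 962*I*√6)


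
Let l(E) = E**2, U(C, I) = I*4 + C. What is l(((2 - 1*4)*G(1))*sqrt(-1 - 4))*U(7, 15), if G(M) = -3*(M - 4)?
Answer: -108540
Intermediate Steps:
U(C, I) = C + 4*I (U(C, I) = 4*I + C = C + 4*I)
G(M) = 12 - 3*M (G(M) = -3*(-4 + M) = 12 - 3*M)
l(((2 - 1*4)*G(1))*sqrt(-1 - 4))*U(7, 15) = (((2 - 1*4)*(12 - 3*1))*sqrt(-1 - 4))**2*(7 + 4*15) = (((2 - 4)*(12 - 3))*sqrt(-5))**2*(7 + 60) = ((-2*9)*(I*sqrt(5)))**2*67 = (-18*I*sqrt(5))**2*67 = -1620*67 = -108540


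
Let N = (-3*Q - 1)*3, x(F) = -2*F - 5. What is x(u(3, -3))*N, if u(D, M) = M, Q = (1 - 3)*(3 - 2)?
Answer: 15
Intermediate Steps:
Q = -2 (Q = -2*1 = -2)
x(F) = -5 - 2*F
N = 15 (N = (-3*(-2) - 1)*3 = (6 - 1)*3 = 5*3 = 15)
x(u(3, -3))*N = (-5 - 2*(-3))*15 = (-5 + 6)*15 = 1*15 = 15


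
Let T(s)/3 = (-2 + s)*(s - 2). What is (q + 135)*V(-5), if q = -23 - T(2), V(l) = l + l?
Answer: -1120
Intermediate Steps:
V(l) = 2*l
T(s) = 3*(-2 + s)**2 (T(s) = 3*((-2 + s)*(s - 2)) = 3*((-2 + s)*(-2 + s)) = 3*(-2 + s)**2)
q = -23 (q = -23 - 3*(-2 + 2)**2 = -23 - 3*0**2 = -23 - 3*0 = -23 - 1*0 = -23 + 0 = -23)
(q + 135)*V(-5) = (-23 + 135)*(2*(-5)) = 112*(-10) = -1120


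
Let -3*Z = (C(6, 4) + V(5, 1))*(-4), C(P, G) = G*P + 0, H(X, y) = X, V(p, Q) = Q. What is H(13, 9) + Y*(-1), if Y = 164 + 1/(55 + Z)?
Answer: -40018/265 ≈ -151.01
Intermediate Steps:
C(P, G) = G*P
Z = 100/3 (Z = -(4*6 + 1)*(-4)/3 = -(24 + 1)*(-4)/3 = -25*(-4)/3 = -⅓*(-100) = 100/3 ≈ 33.333)
Y = 43463/265 (Y = 164 + 1/(55 + 100/3) = 164 + 1/(265/3) = 164 + 3/265 = 43463/265 ≈ 164.01)
H(13, 9) + Y*(-1) = 13 + (43463/265)*(-1) = 13 - 43463/265 = -40018/265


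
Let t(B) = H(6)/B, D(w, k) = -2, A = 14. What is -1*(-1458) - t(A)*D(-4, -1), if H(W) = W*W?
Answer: 10242/7 ≈ 1463.1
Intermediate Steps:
H(W) = W²
t(B) = 36/B (t(B) = 6²/B = 36/B)
-1*(-1458) - t(A)*D(-4, -1) = -1*(-1458) - 36/14*(-2) = 1458 - 36*(1/14)*(-2) = 1458 - 18*(-2)/7 = 1458 - 1*(-36/7) = 1458 + 36/7 = 10242/7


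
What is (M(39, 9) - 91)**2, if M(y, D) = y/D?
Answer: 67600/9 ≈ 7511.1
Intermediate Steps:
(M(39, 9) - 91)**2 = (39/9 - 91)**2 = (39*(1/9) - 91)**2 = (13/3 - 91)**2 = (-260/3)**2 = 67600/9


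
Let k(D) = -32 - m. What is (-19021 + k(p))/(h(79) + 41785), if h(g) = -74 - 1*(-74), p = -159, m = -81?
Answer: -18972/41785 ≈ -0.45404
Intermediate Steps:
h(g) = 0 (h(g) = -74 + 74 = 0)
k(D) = 49 (k(D) = -32 - 1*(-81) = -32 + 81 = 49)
(-19021 + k(p))/(h(79) + 41785) = (-19021 + 49)/(0 + 41785) = -18972/41785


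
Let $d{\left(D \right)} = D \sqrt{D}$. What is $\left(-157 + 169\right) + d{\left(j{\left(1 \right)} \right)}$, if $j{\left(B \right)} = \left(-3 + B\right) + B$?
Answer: $12 - i \approx 12.0 - 1.0 i$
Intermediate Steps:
$j{\left(B \right)} = -3 + 2 B$
$d{\left(D \right)} = D^{\frac{3}{2}}$
$\left(-157 + 169\right) + d{\left(j{\left(1 \right)} \right)} = \left(-157 + 169\right) + \left(-3 + 2 \cdot 1\right)^{\frac{3}{2}} = 12 + \left(-3 + 2\right)^{\frac{3}{2}} = 12 + \left(-1\right)^{\frac{3}{2}} = 12 - i$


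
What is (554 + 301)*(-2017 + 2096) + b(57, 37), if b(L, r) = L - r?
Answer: 67565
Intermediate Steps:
(554 + 301)*(-2017 + 2096) + b(57, 37) = (554 + 301)*(-2017 + 2096) + (57 - 1*37) = 855*79 + (57 - 37) = 67545 + 20 = 67565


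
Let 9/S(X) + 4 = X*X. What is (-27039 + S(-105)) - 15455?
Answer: -468326365/11021 ≈ -42494.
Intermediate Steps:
S(X) = 9/(-4 + X**2) (S(X) = 9/(-4 + X*X) = 9/(-4 + X**2))
(-27039 + S(-105)) - 15455 = (-27039 + 9/(-4 + (-105)**2)) - 15455 = (-27039 + 9/(-4 + 11025)) - 15455 = (-27039 + 9/11021) - 15455 = -297996810/11021 - 15455 = -468326365/11021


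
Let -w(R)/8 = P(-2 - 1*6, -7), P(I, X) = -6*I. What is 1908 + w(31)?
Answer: 1524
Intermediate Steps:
w(R) = -384 (w(R) = -(-48)*(-2 - 1*6) = -(-48)*(-2 - 6) = -(-48)*(-8) = -8*48 = -384)
1908 + w(31) = 1908 - 384 = 1524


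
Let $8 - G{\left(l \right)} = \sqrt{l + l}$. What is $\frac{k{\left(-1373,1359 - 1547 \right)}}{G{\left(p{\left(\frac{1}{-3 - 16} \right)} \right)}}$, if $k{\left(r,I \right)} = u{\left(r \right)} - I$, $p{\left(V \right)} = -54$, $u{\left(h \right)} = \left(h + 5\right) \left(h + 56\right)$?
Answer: $\frac{3603688}{43} + \frac{2702766 i \sqrt{3}}{43} \approx 83807.0 + 1.0887 \cdot 10^{5} i$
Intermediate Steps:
$u{\left(h \right)} = \left(5 + h\right) \left(56 + h\right)$
$k{\left(r,I \right)} = 280 + r^{2} - I + 61 r$ ($k{\left(r,I \right)} = \left(280 + r^{2} + 61 r\right) - I = 280 + r^{2} - I + 61 r$)
$G{\left(l \right)} = 8 - \sqrt{2} \sqrt{l}$ ($G{\left(l \right)} = 8 - \sqrt{l + l} = 8 - \sqrt{2 l} = 8 - \sqrt{2} \sqrt{l}$)
$\frac{k{\left(-1373,1359 - 1547 \right)}}{G{\left(p{\left(\frac{1}{-3 - 16} \right)} \right)}} = \frac{280 + \left(-1373\right)^{2} - \left(1359 - 1547\right) + 61 \left(-1373\right)}{8 - \sqrt{2} \sqrt{-54}} = \frac{280 + 1885129 - -188 - 83753}{8 - \sqrt{2} \cdot 3 i \sqrt{6}} = \frac{280 + 1885129 + 188 - 83753}{8 - 6 i \sqrt{3}} = \frac{1801844}{8 - 6 i \sqrt{3}}$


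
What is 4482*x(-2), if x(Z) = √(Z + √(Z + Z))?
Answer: 4482*√(-2 + 2*I) ≈ 2884.6 + 6964.0*I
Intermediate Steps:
x(Z) = √(Z + √2*√Z) (x(Z) = √(Z + √(2*Z)) = √(Z + √2*√Z))
4482*x(-2) = 4482*√(-2 + √2*√(-2)) = 4482*√(-2 + √2*(I*√2)) = 4482*√(-2 + 2*I)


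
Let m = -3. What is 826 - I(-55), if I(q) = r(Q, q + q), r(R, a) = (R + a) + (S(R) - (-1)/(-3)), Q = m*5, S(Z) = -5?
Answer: 2869/3 ≈ 956.33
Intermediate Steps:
Q = -15 (Q = -3*5 = -15)
r(R, a) = -16/3 + R + a (r(R, a) = (R + a) + (-5 - (-1)/(-3)) = (R + a) + (-5 - (-1)*(-1)/3) = (R + a) + (-5 - 1*⅓) = (R + a) + (-5 - ⅓) = (R + a) - 16/3 = -16/3 + R + a)
I(q) = -61/3 + 2*q (I(q) = -16/3 - 15 + (q + q) = -16/3 - 15 + 2*q = -61/3 + 2*q)
826 - I(-55) = 826 - (-61/3 + 2*(-55)) = 826 - (-61/3 - 110) = 826 - 1*(-391/3) = 826 + 391/3 = 2869/3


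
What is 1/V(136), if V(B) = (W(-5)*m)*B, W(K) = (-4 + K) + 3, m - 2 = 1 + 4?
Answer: -1/5712 ≈ -0.00017507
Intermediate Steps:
m = 7 (m = 2 + (1 + 4) = 2 + 5 = 7)
W(K) = -1 + K
V(B) = -42*B (V(B) = ((-1 - 5)*7)*B = (-6*7)*B = -42*B)
1/V(136) = 1/(-42*136) = 1/(-5712) = -1/5712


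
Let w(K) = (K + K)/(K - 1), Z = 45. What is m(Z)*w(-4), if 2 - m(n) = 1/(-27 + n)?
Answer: 28/9 ≈ 3.1111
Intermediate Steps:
m(n) = 2 - 1/(-27 + n)
w(K) = 2*K/(-1 + K) (w(K) = (2*K)/(-1 + K) = 2*K/(-1 + K))
m(Z)*w(-4) = ((-55 + 2*45)/(-27 + 45))*(2*(-4)/(-1 - 4)) = ((-55 + 90)/18)*(2*(-4)/(-5)) = ((1/18)*35)*(2*(-4)*(-⅕)) = (35/18)*(8/5) = 28/9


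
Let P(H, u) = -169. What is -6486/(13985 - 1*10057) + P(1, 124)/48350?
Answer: -78565483/47479700 ≈ -1.6547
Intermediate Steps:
-6486/(13985 - 1*10057) + P(1, 124)/48350 = -6486/(13985 - 1*10057) - 169/48350 = -6486/(13985 - 10057) - 169*1/48350 = -6486/3928 - 169/48350 = -6486*1/3928 - 169/48350 = -3243/1964 - 169/48350 = -78565483/47479700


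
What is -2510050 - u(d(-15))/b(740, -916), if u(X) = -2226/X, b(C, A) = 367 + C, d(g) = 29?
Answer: -26860044308/10701 ≈ -2.5100e+6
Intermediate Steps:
-2510050 - u(d(-15))/b(740, -916) = -2510050 - (-2226/29)/(367 + 740) = -2510050 - (-2226*1/29)/1107 = -2510050 - (-2226)/(29*1107) = -2510050 - 1*(-742/10701) = -2510050 + 742/10701 = -26860044308/10701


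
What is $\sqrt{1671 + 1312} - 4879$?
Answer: $-4879 + \sqrt{2983} \approx -4824.4$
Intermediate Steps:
$\sqrt{1671 + 1312} - 4879 = \sqrt{2983} - 4879 = -4879 + \sqrt{2983}$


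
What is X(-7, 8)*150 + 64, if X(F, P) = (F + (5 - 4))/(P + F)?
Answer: -836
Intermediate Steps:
X(F, P) = (1 + F)/(F + P) (X(F, P) = (F + 1)/(F + P) = (1 + F)/(F + P))
X(-7, 8)*150 + 64 = ((1 - 7)/(-7 + 8))*150 + 64 = (-6/1)*150 + 64 = (1*(-6))*150 + 64 = -6*150 + 64 = -900 + 64 = -836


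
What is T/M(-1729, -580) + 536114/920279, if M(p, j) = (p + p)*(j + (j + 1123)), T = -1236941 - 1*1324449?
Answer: -4632793089/238352261 ≈ -19.437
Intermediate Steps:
T = -2561390 (T = -1236941 - 1324449 = -2561390)
M(p, j) = 2*p*(1123 + 2*j) (M(p, j) = (2*p)*(j + (1123 + j)) = (2*p)*(1123 + 2*j) = 2*p*(1123 + 2*j))
T/M(-1729, -580) + 536114/920279 = -2561390*(-1/(3458*(1123 + 2*(-580)))) + 536114/920279 = -2561390*(-1/(3458*(1123 - 1160))) + 536114*(1/920279) = -2561390/(2*(-1729)*(-37)) + 536114/920279 = -2561390/127946 + 536114/920279 = -2561390*1/127946 + 536114/920279 = -5185/259 + 536114/920279 = -4632793089/238352261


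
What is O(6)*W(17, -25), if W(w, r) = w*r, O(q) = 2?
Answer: -850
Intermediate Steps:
W(w, r) = r*w
O(6)*W(17, -25) = 2*(-25*17) = 2*(-425) = -850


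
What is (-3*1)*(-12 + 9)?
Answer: 9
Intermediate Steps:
(-3*1)*(-12 + 9) = -3*(-3) = 9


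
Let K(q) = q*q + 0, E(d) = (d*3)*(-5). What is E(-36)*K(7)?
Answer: 26460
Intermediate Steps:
E(d) = -15*d (E(d) = (3*d)*(-5) = -15*d)
K(q) = q**2 (K(q) = q**2 + 0 = q**2)
E(-36)*K(7) = -15*(-36)*7**2 = 540*49 = 26460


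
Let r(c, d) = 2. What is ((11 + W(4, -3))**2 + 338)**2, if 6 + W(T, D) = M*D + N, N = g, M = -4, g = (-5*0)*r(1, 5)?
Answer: 393129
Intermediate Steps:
g = 0 (g = -5*0*2 = 0*2 = 0)
N = 0
W(T, D) = -6 - 4*D (W(T, D) = -6 + (-4*D + 0) = -6 - 4*D)
((11 + W(4, -3))**2 + 338)**2 = ((11 + (-6 - 4*(-3)))**2 + 338)**2 = ((11 + (-6 + 12))**2 + 338)**2 = ((11 + 6)**2 + 338)**2 = (17**2 + 338)**2 = (289 + 338)**2 = 627**2 = 393129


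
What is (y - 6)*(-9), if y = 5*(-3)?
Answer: 189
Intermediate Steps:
y = -15
(y - 6)*(-9) = (-15 - 6)*(-9) = -21*(-9) = 189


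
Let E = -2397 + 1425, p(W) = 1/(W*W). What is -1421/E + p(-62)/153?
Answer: 5803726/3969891 ≈ 1.4619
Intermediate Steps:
p(W) = W⁻²
E = -972
-1421/E + p(-62)/153 = -1421/(-972) + 1/((-62)²*153) = -1421*(-1/972) + (1/3844)*(1/153) = 1421/972 + 1/588132 = 5803726/3969891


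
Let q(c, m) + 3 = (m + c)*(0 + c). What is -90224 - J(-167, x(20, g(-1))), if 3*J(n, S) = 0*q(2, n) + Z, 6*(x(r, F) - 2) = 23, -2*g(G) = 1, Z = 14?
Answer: -270686/3 ≈ -90229.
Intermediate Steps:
g(G) = -½ (g(G) = -½*1 = -½)
x(r, F) = 35/6 (x(r, F) = 2 + (⅙)*23 = 2 + 23/6 = 35/6)
q(c, m) = -3 + c*(c + m) (q(c, m) = -3 + (m + c)*(0 + c) = -3 + (c + m)*c = -3 + c*(c + m))
J(n, S) = 14/3 (J(n, S) = (0*(-3 + 2² + 2*n) + 14)/3 = (0*(-3 + 4 + 2*n) + 14)/3 = (0*(1 + 2*n) + 14)/3 = (0 + 14)/3 = (⅓)*14 = 14/3)
-90224 - J(-167, x(20, g(-1))) = -90224 - 1*14/3 = -90224 - 14/3 = -270686/3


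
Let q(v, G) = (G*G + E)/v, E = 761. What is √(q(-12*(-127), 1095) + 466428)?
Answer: √271285738098/762 ≈ 683.53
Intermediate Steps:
q(v, G) = (761 + G²)/v (q(v, G) = (G*G + 761)/v = (G² + 761)/v = (761 + G²)/v)
√(q(-12*(-127), 1095) + 466428) = √((761 + 1095²)/((-12*(-127))) + 466428) = √((761 + 1199025)/1524 + 466428) = √((1/1524)*1199786 + 466428) = √(599893/762 + 466428) = √(356018029/762) = √271285738098/762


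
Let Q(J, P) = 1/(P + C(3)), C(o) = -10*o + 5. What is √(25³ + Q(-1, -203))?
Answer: √203062443/114 ≈ 125.00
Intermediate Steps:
C(o) = 5 - 10*o
Q(J, P) = 1/(-25 + P) (Q(J, P) = 1/(P + (5 - 10*3)) = 1/(P + (5 - 30)) = 1/(P - 25) = 1/(-25 + P))
√(25³ + Q(-1, -203)) = √(25³ + 1/(-25 - 203)) = √(15625 + 1/(-228)) = √(15625 - 1/228) = √(3562499/228) = √203062443/114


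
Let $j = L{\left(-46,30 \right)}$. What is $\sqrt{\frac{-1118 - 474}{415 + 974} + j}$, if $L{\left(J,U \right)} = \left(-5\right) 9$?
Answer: $\frac{i \sqrt{89030733}}{1389} \approx 6.7931 i$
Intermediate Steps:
$L{\left(J,U \right)} = -45$
$j = -45$
$\sqrt{\frac{-1118 - 474}{415 + 974} + j} = \sqrt{\frac{-1118 - 474}{415 + 974} - 45} = \sqrt{- \frac{1592}{1389} - 45} = \sqrt{- \frac{64097}{1389}} = \frac{i \sqrt{89030733}}{1389}$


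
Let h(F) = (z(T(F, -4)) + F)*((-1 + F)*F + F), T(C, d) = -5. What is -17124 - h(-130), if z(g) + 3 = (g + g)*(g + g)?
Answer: 540576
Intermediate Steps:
z(g) = -3 + 4*g**2 (z(g) = -3 + (g + g)*(g + g) = -3 + (2*g)*(2*g) = -3 + 4*g**2)
h(F) = (97 + F)*(F + F*(-1 + F)) (h(F) = ((-3 + 4*(-5)**2) + F)*((-1 + F)*F + F) = ((-3 + 4*25) + F)*(F*(-1 + F) + F) = ((-3 + 100) + F)*(F + F*(-1 + F)) = (97 + F)*(F + F*(-1 + F)))
-17124 - h(-130) = -17124 - (-130)**2*(97 - 130) = -17124 - 16900*(-33) = -17124 - 1*(-557700) = -17124 + 557700 = 540576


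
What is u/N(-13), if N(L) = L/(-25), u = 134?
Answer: 3350/13 ≈ 257.69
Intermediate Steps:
N(L) = -L/25 (N(L) = L*(-1/25) = -L/25)
u/N(-13) = 134/((-1/25*(-13))) = 134/(13/25) = 134*(25/13) = 3350/13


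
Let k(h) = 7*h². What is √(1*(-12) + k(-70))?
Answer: 4*√2143 ≈ 185.17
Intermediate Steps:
√(1*(-12) + k(-70)) = √(1*(-12) + 7*(-70)²) = √(-12 + 7*4900) = √(-12 + 34300) = √34288 = 4*√2143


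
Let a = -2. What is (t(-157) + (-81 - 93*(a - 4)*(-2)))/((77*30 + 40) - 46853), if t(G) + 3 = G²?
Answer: -23449/44503 ≈ -0.52691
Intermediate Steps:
t(G) = -3 + G²
(t(-157) + (-81 - 93*(a - 4)*(-2)))/((77*30 + 40) - 46853) = ((-3 + (-157)²) + (-81 - 93*(-2 - 4)*(-2)))/((77*30 + 40) - 46853) = ((-3 + 24649) + (-81 - (-558)*(-2)))/((2310 + 40) - 46853) = (24646 + (-81 - 93*12))/(2350 - 46853) = (24646 + (-81 - 1116))/(-44503) = (24646 - 1197)*(-1/44503) = 23449*(-1/44503) = -23449/44503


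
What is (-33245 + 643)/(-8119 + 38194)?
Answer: -32602/30075 ≈ -1.0840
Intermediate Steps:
(-33245 + 643)/(-8119 + 38194) = -32602/30075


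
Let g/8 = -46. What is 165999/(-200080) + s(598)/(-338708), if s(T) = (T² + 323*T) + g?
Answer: -41586805123/16942174160 ≈ -2.4546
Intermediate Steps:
g = -368 (g = 8*(-46) = -368)
s(T) = -368 + T² + 323*T (s(T) = (T² + 323*T) - 368 = -368 + T² + 323*T)
165999/(-200080) + s(598)/(-338708) = 165999/(-200080) + (-368 + 598² + 323*598)/(-338708) = 165999*(-1/200080) + (-368 + 357604 + 193154)*(-1/338708) = -165999/200080 + 550390*(-1/338708) = -165999/200080 - 275195/169354 = -41586805123/16942174160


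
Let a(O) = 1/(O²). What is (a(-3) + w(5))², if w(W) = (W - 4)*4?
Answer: 1369/81 ≈ 16.901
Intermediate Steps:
w(W) = -16 + 4*W (w(W) = (-4 + W)*4 = -16 + 4*W)
a(O) = O⁻²
(a(-3) + w(5))² = ((-3)⁻² + (-16 + 4*5))² = (⅑ + (-16 + 20))² = (⅑ + 4)² = (37/9)² = 1369/81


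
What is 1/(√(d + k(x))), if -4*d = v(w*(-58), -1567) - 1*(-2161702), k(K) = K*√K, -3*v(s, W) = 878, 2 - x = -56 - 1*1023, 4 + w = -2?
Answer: -I*√3/√(1621057 - 3243*√1081) ≈ -0.0014075*I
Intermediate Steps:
w = -6 (w = -4 - 2 = -6)
x = 1081 (x = 2 - (-56 - 1*1023) = 2 - (-56 - 1023) = 2 - 1*(-1079) = 2 + 1079 = 1081)
v(s, W) = -878/3 (v(s, W) = -⅓*878 = -878/3)
k(K) = K^(3/2)
d = -1621057/3 (d = -(-878/3 - 1*(-2161702))/4 = -(-878/3 + 2161702)/4 = -¼*6484228/3 = -1621057/3 ≈ -5.4035e+5)
1/(√(d + k(x))) = 1/(√(-1621057/3 + 1081^(3/2))) = 1/(√(-1621057/3 + 1081*√1081)) = (-1621057/3 + 1081*√1081)^(-½)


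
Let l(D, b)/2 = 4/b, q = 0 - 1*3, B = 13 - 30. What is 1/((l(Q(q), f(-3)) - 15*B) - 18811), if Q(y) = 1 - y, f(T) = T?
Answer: -3/55676 ≈ -5.3883e-5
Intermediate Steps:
B = -17
q = -3 (q = 0 - 3 = -3)
l(D, b) = 8/b (l(D, b) = 2*(4/b) = 8/b)
1/((l(Q(q), f(-3)) - 15*B) - 18811) = 1/((8/(-3) - 15*(-17)) - 18811) = 1/((8*(-1/3) + 255) - 18811) = 1/((-8/3 + 255) - 18811) = 1/(757/3 - 18811) = 1/(-55676/3) = -3/55676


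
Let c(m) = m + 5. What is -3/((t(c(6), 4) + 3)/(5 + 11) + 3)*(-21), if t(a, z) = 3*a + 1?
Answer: 1008/85 ≈ 11.859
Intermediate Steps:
c(m) = 5 + m
t(a, z) = 1 + 3*a
-3/((t(c(6), 4) + 3)/(5 + 11) + 3)*(-21) = -3/(((1 + 3*(5 + 6)) + 3)/(5 + 11) + 3)*(-21) = -3/(((1 + 3*11) + 3)/16 + 3)*(-21) = -3/(((1 + 33) + 3)*(1/16) + 3)*(-21) = -3/((34 + 3)*(1/16) + 3)*(-21) = -3/(37*(1/16) + 3)*(-21) = -3/(37/16 + 3)*(-21) = -3/85/16*(-21) = -3*16/85*(-21) = -48/85*(-21) = 1008/85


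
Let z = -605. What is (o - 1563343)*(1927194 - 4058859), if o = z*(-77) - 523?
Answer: 3234334802865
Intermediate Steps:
o = 46062 (o = -605*(-77) - 523 = 46585 - 523 = 46062)
(o - 1563343)*(1927194 - 4058859) = (46062 - 1563343)*(1927194 - 4058859) = -1517281*(-2131665) = 3234334802865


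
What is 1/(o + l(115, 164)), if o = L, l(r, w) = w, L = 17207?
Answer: 1/17371 ≈ 5.7567e-5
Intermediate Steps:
o = 17207
1/(o + l(115, 164)) = 1/(17207 + 164) = 1/17371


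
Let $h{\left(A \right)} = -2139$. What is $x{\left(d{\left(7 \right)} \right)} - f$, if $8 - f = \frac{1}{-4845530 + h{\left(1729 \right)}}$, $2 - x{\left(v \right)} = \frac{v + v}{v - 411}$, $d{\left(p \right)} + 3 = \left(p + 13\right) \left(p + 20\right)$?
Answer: $- \frac{1478539066}{101801049} \approx -14.524$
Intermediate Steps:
$d{\left(p \right)} = -3 + \left(13 + p\right) \left(20 + p\right)$ ($d{\left(p \right)} = -3 + \left(p + 13\right) \left(p + 20\right) = -3 + \left(13 + p\right) \left(20 + p\right)$)
$x{\left(v \right)} = 2 - \frac{2 v}{-411 + v}$ ($x{\left(v \right)} = 2 - \frac{v + v}{v - 411} = 2 - \frac{2 v}{-411 + v}$)
$f = \frac{38781353}{4847669}$ ($f = 8 - \frac{1}{-4845530 - 2139} = 8 - \frac{1}{-4847669} = 8 - - \frac{1}{4847669} = 8 + \frac{1}{4847669} = \frac{38781353}{4847669} \approx 8.0$)
$x{\left(d{\left(7 \right)} \right)} - f = - \frac{822}{-411 + \left(257 + 7^{2} + 33 \cdot 7\right)} - \frac{38781353}{4847669} = - \frac{822}{-411 + \left(257 + 49 + 231\right)} - \frac{38781353}{4847669} = - \frac{822}{-411 + 537} - \frac{38781353}{4847669} = - \frac{822}{126} - \frac{38781353}{4847669} = \left(-822\right) \frac{1}{126} - \frac{38781353}{4847669} = - \frac{137}{21} - \frac{38781353}{4847669} = - \frac{1478539066}{101801049}$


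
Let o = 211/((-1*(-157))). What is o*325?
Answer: 68575/157 ≈ 436.78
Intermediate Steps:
o = 211/157 ≈ 1.3439
o*325 = (211/157)*325 = 68575/157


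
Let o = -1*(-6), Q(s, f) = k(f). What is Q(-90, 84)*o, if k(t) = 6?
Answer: 36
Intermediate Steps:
Q(s, f) = 6
o = 6
Q(-90, 84)*o = 6*6 = 36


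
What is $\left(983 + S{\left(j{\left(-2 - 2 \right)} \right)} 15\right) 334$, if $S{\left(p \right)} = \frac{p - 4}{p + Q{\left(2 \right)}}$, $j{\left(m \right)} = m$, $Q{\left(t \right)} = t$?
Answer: $348362$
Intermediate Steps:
$S{\left(p \right)} = \frac{-4 + p}{2 + p}$ ($S{\left(p \right)} = \frac{p - 4}{p + 2} = \frac{-4 + p}{2 + p}$)
$\left(983 + S{\left(j{\left(-2 - 2 \right)} \right)} 15\right) 334 = \left(983 + \frac{-4 - 4}{2 - 4} \cdot 15\right) 334 = \left(983 + \frac{1}{-2} \left(-8\right) 15\right) 334 = \left(983 + \left(- \frac{1}{2}\right) \left(-8\right) 15\right) 334 = \left(983 + 4 \cdot 15\right) 334 = \left(983 + 60\right) 334 = 1043 \cdot 334 = 348362$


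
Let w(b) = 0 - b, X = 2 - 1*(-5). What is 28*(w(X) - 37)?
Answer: -1232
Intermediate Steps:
X = 7 (X = 2 + 5 = 7)
w(b) = -b
28*(w(X) - 37) = 28*(-1*7 - 37) = 28*(-7 - 37) = 28*(-44) = -1232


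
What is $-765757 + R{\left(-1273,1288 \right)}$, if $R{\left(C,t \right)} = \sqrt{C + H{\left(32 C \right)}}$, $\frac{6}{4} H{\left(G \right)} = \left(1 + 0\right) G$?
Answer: $-765757 + \frac{67 i \sqrt{57}}{3} \approx -7.6576 \cdot 10^{5} + 168.61 i$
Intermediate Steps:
$H{\left(G \right)} = \frac{2 G}{3}$ ($H{\left(G \right)} = \frac{2 \left(1 + 0\right) G}{3} = \frac{2 \cdot 1 G}{3} = \frac{2 G}{3}$)
$R{\left(C,t \right)} = \frac{\sqrt{201} \sqrt{C}}{3}$ ($R{\left(C,t \right)} = \sqrt{C + \frac{2 \cdot 32 C}{3}} = \sqrt{C + \frac{64 C}{3}} = \sqrt{\frac{67 C}{3}} = \frac{\sqrt{201} \sqrt{C}}{3}$)
$-765757 + R{\left(-1273,1288 \right)} = -765757 + \frac{\sqrt{201} \sqrt{-1273}}{3} = -765757 + \frac{\sqrt{201} i \sqrt{1273}}{3} = -765757 + \frac{67 i \sqrt{57}}{3}$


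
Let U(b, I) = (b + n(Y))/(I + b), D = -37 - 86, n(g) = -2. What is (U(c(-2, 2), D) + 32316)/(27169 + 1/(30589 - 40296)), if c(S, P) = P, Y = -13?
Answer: 156845706/131864741 ≈ 1.1894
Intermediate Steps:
D = -123
U(b, I) = (-2 + b)/(I + b) (U(b, I) = (b - 2)/(I + b) = (-2 + b)/(I + b))
(U(c(-2, 2), D) + 32316)/(27169 + 1/(30589 - 40296)) = ((-2 + 2)/(-123 + 2) + 32316)/(27169 + 1/(30589 - 40296)) = (0/(-121) + 32316)/(27169 + 1/(-9707)) = (-1/121*0 + 32316)/(27169 - 1/9707) = (0 + 32316)/(263729482/9707) = 32316*(9707/263729482) = 156845706/131864741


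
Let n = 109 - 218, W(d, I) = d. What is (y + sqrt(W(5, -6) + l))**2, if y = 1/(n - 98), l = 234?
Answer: 10240912/42849 - 2*sqrt(239)/207 ≈ 238.85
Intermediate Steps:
n = -109
y = -1/207 (y = 1/(-109 - 98) = 1/(-207) = -1/207 ≈ -0.0048309)
(y + sqrt(W(5, -6) + l))**2 = (-1/207 + sqrt(5 + 234))**2 = (-1/207 + sqrt(239))**2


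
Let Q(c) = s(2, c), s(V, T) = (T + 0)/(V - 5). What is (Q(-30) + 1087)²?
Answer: 1203409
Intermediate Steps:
s(V, T) = T/(-5 + V)
Q(c) = -c/3 (Q(c) = c/(-5 + 2) = c/(-3) = c*(-⅓) = -c/3)
(Q(-30) + 1087)² = (-⅓*(-30) + 1087)² = (10 + 1087)² = 1097² = 1203409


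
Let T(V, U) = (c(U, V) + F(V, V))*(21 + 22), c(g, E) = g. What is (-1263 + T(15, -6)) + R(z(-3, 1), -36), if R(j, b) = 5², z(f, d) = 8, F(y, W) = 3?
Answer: -1367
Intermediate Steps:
T(V, U) = 129 + 43*U (T(V, U) = (U + 3)*(21 + 22) = (3 + U)*43 = 129 + 43*U)
R(j, b) = 25
(-1263 + T(15, -6)) + R(z(-3, 1), -36) = (-1263 + (129 + 43*(-6))) + 25 = (-1263 + (129 - 258)) + 25 = (-1263 - 129) + 25 = -1392 + 25 = -1367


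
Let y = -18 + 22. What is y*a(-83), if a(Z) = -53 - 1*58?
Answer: -444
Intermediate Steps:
y = 4
a(Z) = -111 (a(Z) = -53 - 58 = -111)
y*a(-83) = 4*(-111) = -444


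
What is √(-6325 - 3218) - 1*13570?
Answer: -13570 + I*√9543 ≈ -13570.0 + 97.688*I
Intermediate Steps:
√(-6325 - 3218) - 1*13570 = √(-9543) - 13570 = I*√9543 - 13570 = -13570 + I*√9543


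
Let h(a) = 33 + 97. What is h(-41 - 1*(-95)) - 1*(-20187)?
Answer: 20317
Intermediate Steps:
h(a) = 130
h(-41 - 1*(-95)) - 1*(-20187) = 130 - 1*(-20187) = 130 + 20187 = 20317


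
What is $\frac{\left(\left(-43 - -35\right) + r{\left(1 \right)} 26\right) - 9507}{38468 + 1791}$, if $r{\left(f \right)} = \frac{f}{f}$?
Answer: $- \frac{9489}{40259} \approx -0.2357$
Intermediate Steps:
$r{\left(f \right)} = 1$
$\frac{\left(\left(-43 - -35\right) + r{\left(1 \right)} 26\right) - 9507}{38468 + 1791} = \frac{\left(\left(-43 - -35\right) + 1 \cdot 26\right) - 9507}{38468 + 1791} = \frac{\left(\left(-43 + 35\right) + 26\right) - 9507}{40259} = \left(\left(-8 + 26\right) - 9507\right) \frac{1}{40259} = \left(18 - 9507\right) \frac{1}{40259} = \left(-9489\right) \frac{1}{40259} = - \frac{9489}{40259}$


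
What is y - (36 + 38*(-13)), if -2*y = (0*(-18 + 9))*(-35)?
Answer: 458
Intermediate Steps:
y = 0 (y = -0*(-18 + 9)*(-35)/2 = -0*(-9)*(-35)/2 = -0*(-35) = -1/2*0 = 0)
y - (36 + 38*(-13)) = 0 - (36 + 38*(-13)) = 0 - (36 - 494) = 0 - 1*(-458) = 0 + 458 = 458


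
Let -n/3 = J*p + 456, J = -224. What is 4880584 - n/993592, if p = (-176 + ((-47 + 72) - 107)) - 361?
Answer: 606163704383/124199 ≈ 4.8806e+6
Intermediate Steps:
p = -619 (p = (-176 + (25 - 107)) - 361 = (-176 - 82) - 361 = -258 - 361 = -619)
n = -417336 (n = -3*(-224*(-619) + 456) = -3*(138656 + 456) = -3*139112 = -417336)
4880584 - n/993592 = 4880584 - (-417336)/993592 = 4880584 - 1*(-52167/124199) = 4880584 + 52167/124199 = 606163704383/124199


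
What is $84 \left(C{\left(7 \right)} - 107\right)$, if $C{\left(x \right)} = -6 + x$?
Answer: $-8904$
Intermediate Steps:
$84 \left(C{\left(7 \right)} - 107\right) = 84 \left(\left(-6 + 7\right) - 107\right) = 84 \left(1 - 107\right) = 84 \left(-106\right) = -8904$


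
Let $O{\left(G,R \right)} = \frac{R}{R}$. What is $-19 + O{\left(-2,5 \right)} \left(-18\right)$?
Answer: $-37$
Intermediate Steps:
$O{\left(G,R \right)} = 1$
$-19 + O{\left(-2,5 \right)} \left(-18\right) = -19 + 1 \left(-18\right) = -19 - 18 = -37$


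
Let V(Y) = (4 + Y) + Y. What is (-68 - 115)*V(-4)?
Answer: 732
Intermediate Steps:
V(Y) = 4 + 2*Y
(-68 - 115)*V(-4) = (-68 - 115)*(4 + 2*(-4)) = -183*(4 - 8) = -183*(-4) = 732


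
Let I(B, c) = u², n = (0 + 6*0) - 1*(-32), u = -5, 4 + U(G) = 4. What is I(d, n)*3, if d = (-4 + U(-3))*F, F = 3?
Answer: 75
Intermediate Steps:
U(G) = 0 (U(G) = -4 + 4 = 0)
d = -12 (d = (-4 + 0)*3 = -4*3 = -12)
n = 32 (n = (0 + 0) + 32 = 0 + 32 = 32)
I(B, c) = 25 (I(B, c) = (-5)² = 25)
I(d, n)*3 = 25*3 = 75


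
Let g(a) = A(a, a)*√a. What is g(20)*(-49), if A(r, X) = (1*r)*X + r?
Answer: -41160*√5 ≈ -92037.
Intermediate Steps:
A(r, X) = r + X*r (A(r, X) = r*X + r = X*r + r = r + X*r)
g(a) = a^(3/2)*(1 + a) (g(a) = (a*(1 + a))*√a = a^(3/2)*(1 + a))
g(20)*(-49) = (20^(3/2)*(1 + 20))*(-49) = ((40*√5)*21)*(-49) = (840*√5)*(-49) = -41160*√5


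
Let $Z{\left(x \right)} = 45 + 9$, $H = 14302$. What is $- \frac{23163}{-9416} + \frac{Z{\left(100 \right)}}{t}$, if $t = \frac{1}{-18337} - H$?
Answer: $\frac{6065306811957}{2469400377400} \approx 2.4562$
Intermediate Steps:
$t = - \frac{262255775}{18337}$ ($t = \frac{1}{-18337} - 14302 = - \frac{1}{18337} - 14302 = - \frac{262255775}{18337} \approx -14302.0$)
$Z{\left(x \right)} = 54$
$- \frac{23163}{-9416} + \frac{Z{\left(100 \right)}}{t} = - \frac{23163}{-9416} + \frac{54}{- \frac{262255775}{18337}} = \left(-23163\right) \left(- \frac{1}{9416}\right) + 54 \left(- \frac{18337}{262255775}\right) = \frac{23163}{9416} - \frac{990198}{262255775} = \frac{6065306811957}{2469400377400}$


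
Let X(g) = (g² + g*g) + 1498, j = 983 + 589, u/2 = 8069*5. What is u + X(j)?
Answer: 5024556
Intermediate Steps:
u = 80690 (u = 2*(8069*5) = 2*40345 = 80690)
j = 1572
X(g) = 1498 + 2*g² (X(g) = (g² + g²) + 1498 = 2*g² + 1498 = 1498 + 2*g²)
u + X(j) = 80690 + (1498 + 2*1572²) = 80690 + (1498 + 2*2471184) = 80690 + (1498 + 4942368) = 80690 + 4943866 = 5024556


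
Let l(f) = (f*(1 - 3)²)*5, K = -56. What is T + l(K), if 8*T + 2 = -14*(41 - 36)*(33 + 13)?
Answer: -6091/4 ≈ -1522.8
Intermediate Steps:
T = -1611/4 (T = -¼ + (-14*(41 - 36)*(33 + 13))/8 = -¼ + (-70*46)/8 = -¼ + (-14*230)/8 = -¼ + (⅛)*(-3220) = -¼ - 805/2 = -1611/4 ≈ -402.75)
l(f) = 20*f (l(f) = (f*(-2)²)*5 = (f*4)*5 = (4*f)*5 = 20*f)
T + l(K) = -1611/4 + 20*(-56) = -1611/4 - 1120 = -6091/4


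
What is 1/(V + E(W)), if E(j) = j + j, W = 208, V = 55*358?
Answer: 1/20106 ≈ 4.9736e-5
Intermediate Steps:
V = 19690
E(j) = 2*j
1/(V + E(W)) = 1/(19690 + 2*208) = 1/(19690 + 416) = 1/20106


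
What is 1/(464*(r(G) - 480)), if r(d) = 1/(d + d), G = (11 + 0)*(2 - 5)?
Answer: -33/7349992 ≈ -4.4898e-6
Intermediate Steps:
G = -33 (G = 11*(-3) = -33)
r(d) = 1/(2*d)
1/(464*(r(G) - 480)) = 1/(464*((½)/(-33) - 480)) = 1/(464*((½)*(-1/33) - 480)) = 1/(464*(-1/66 - 480)) = 1/(464*(-31681/66)) = 1/(-7349992/33) = -33/7349992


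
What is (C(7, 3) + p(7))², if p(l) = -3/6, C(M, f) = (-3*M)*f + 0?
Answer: 16129/4 ≈ 4032.3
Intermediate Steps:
C(M, f) = -3*M*f (C(M, f) = -3*M*f + 0 = -3*M*f)
p(l) = -½ (p(l) = -3*⅙ = -½)
(C(7, 3) + p(7))² = (-3*7*3 - ½)² = (-63 - ½)² = (-127/2)² = 16129/4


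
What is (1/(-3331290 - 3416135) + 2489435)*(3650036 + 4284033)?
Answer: 133270746438011202306/6747425 ≈ 1.9751e+13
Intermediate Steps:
(1/(-3331290 - 3416135) + 2489435)*(3650036 + 4284033) = (1/(-6747425) + 2489435)*7934069 = (-1/6747425 + 2489435)*7934069 = (16797275954874/6747425)*7934069 = 133270746438011202306/6747425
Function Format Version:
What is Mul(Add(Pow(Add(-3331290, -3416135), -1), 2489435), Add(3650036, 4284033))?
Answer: Rational(133270746438011202306, 6747425) ≈ 1.9751e+13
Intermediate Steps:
Mul(Add(Pow(Add(-3331290, -3416135), -1), 2489435), Add(3650036, 4284033)) = Mul(Add(Pow(-6747425, -1), 2489435), 7934069) = Mul(Add(Rational(-1, 6747425), 2489435), 7934069) = Mul(Rational(16797275954874, 6747425), 7934069) = Rational(133270746438011202306, 6747425)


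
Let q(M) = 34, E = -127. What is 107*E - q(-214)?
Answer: -13623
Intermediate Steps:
107*E - q(-214) = 107*(-127) - 1*34 = -13589 - 34 = -13623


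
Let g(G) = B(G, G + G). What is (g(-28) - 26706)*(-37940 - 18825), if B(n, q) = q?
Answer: 1519144930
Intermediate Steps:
g(G) = 2*G (g(G) = G + G = 2*G)
(g(-28) - 26706)*(-37940 - 18825) = (2*(-28) - 26706)*(-37940 - 18825) = (-56 - 26706)*(-56765) = -26762*(-56765) = 1519144930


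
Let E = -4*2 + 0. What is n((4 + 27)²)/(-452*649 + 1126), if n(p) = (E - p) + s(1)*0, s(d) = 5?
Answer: 969/292222 ≈ 0.0033160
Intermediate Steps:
E = -8 (E = -8 + 0 = -8)
n(p) = -8 - p (n(p) = (-8 - p) + 5*0 = (-8 - p) + 0 = -8 - p)
n((4 + 27)²)/(-452*649 + 1126) = (-8 - (4 + 27)²)/(-452*649 + 1126) = (-8 - 1*31²)/(-293348 + 1126) = (-8 - 1*961)/(-292222) = (-8 - 961)*(-1/292222) = -969*(-1/292222) = 969/292222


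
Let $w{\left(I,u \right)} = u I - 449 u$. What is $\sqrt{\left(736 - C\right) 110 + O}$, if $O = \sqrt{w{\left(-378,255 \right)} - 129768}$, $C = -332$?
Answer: $\sqrt{117480 + i \sqrt{340653}} \approx 342.75 + 0.8514 i$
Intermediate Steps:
$w{\left(I,u \right)} = - 449 u + I u$ ($w{\left(I,u \right)} = I u - 449 u = - 449 u + I u$)
$O = i \sqrt{340653}$ ($O = \sqrt{255 \left(-449 - 378\right) - 129768} = \sqrt{255 \left(-827\right) - 129768} = \sqrt{-210885 - 129768} = \sqrt{-340653} = i \sqrt{340653} \approx 583.66 i$)
$\sqrt{\left(736 - C\right) 110 + O} = \sqrt{\left(736 - -332\right) 110 + i \sqrt{340653}} = \sqrt{\left(736 + 332\right) 110 + i \sqrt{340653}} = \sqrt{1068 \cdot 110 + i \sqrt{340653}} = \sqrt{117480 + i \sqrt{340653}}$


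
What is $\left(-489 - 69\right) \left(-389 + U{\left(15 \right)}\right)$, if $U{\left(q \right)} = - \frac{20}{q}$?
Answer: $217806$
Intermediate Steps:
$\left(-489 - 69\right) \left(-389 + U{\left(15 \right)}\right) = \left(-489 - 69\right) \left(-389 - \frac{20}{15}\right) = - 558 \left(-389 - \frac{4}{3}\right) = \left(-558\right) \left(- \frac{1171}{3}\right) = 217806$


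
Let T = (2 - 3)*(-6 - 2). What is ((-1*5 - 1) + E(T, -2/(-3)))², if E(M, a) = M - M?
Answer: 36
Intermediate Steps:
T = 8 (T = -1*(-8) = 8)
E(M, a) = 0
((-1*5 - 1) + E(T, -2/(-3)))² = ((-1*5 - 1) + 0)² = ((-5 - 1) + 0)² = (-6 + 0)² = (-6)² = 36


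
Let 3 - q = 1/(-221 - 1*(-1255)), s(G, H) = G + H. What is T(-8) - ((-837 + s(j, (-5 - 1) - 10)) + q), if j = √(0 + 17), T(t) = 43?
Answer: 923363/1034 - √17 ≈ 888.88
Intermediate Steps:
j = √17 ≈ 4.1231
q = 3101/1034 (q = 3 - 1/(-221 - 1*(-1255)) = 3 - 1/(-221 + 1255) = 3 - 1/1034 = 3101/1034 ≈ 2.9990)
T(-8) - ((-837 + s(j, (-5 - 1) - 10)) + q) = 43 - ((-837 + (√17 + ((-5 - 1) - 10))) + 3101/1034) = 43 - ((-837 + (√17 + (-6 - 10))) + 3101/1034) = 43 - ((-837 + (√17 - 16)) + 3101/1034) = 43 - ((-837 + (-16 + √17)) + 3101/1034) = 43 - ((-853 + √17) + 3101/1034) = 43 - (-878901/1034 + √17) = 43 + (878901/1034 - √17) = 923363/1034 - √17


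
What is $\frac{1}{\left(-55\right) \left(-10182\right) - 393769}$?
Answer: $\frac{1}{166241} \approx 6.0154 \cdot 10^{-6}$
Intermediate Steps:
$\frac{1}{\left(-55\right) \left(-10182\right) - 393769} = \frac{1}{560010 - 393769} = \frac{1}{166241}$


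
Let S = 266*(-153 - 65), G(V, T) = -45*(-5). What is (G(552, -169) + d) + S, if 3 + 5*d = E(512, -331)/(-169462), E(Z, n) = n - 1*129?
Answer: -24471837728/423655 ≈ -57764.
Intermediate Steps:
G(V, T) = 225
E(Z, n) = -129 + n (E(Z, n) = n - 129 = -129 + n)
S = -57988 (S = 266*(-218) = -57988)
d = -253963/423655 (d = -3/5 + ((-129 - 331)/(-169462))/5 = -3/5 + (-460*(-1/169462))/5 = -3/5 + (1/5)*(230/84731) = -3/5 + 46/84731 = -253963/423655 ≈ -0.59946)
(G(552, -169) + d) + S = (225 - 253963/423655) - 57988 = 95068412/423655 - 57988 = -24471837728/423655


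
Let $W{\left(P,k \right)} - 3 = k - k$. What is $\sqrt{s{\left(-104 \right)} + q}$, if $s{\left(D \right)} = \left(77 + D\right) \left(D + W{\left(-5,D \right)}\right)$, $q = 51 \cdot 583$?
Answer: $2 \sqrt{8115} \approx 180.17$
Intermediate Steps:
$W{\left(P,k \right)} = 3$ ($W{\left(P,k \right)} = 3 + \left(k - k\right) = 3 + 0 = 3$)
$q = 29733$
$s{\left(D \right)} = \left(3 + D\right) \left(77 + D\right)$ ($s{\left(D \right)} = \left(77 + D\right) \left(D + 3\right) = \left(77 + D\right) \left(3 + D\right) = \left(3 + D\right) \left(77 + D\right)$)
$\sqrt{s{\left(-104 \right)} + q} = \sqrt{\left(231 + \left(-104\right)^{2} + 80 \left(-104\right)\right) + 29733} = \sqrt{\left(231 + 10816 - 8320\right) + 29733} = \sqrt{2727 + 29733} = \sqrt{32460} = 2 \sqrt{8115}$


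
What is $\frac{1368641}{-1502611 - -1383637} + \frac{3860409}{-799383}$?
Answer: $- \frac{517785549623}{31701931014} \approx -16.333$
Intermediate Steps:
$\frac{1368641}{-1502611 - -1383637} + \frac{3860409}{-799383} = \frac{1368641}{-1502611 + 1383637} + 3860409 \left(- \frac{1}{799383}\right) = \frac{1368641}{-118974} - \frac{1286803}{266461} = 1368641 \left(- \frac{1}{118974}\right) - \frac{1286803}{266461} = - \frac{1368641}{118974} - \frac{1286803}{266461} = - \frac{517785549623}{31701931014}$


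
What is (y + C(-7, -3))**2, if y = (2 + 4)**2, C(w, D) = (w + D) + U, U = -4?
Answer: 484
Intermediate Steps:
C(w, D) = -4 + D + w (C(w, D) = (w + D) - 4 = (D + w) - 4 = -4 + D + w)
y = 36 (y = 6**2 = 36)
(y + C(-7, -3))**2 = (36 + (-4 - 3 - 7))**2 = (36 - 14)**2 = 22**2 = 484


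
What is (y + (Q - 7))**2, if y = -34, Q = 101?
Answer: 3600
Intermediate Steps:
(y + (Q - 7))**2 = (-34 + (101 - 7))**2 = (-34 + 94)**2 = 60**2 = 3600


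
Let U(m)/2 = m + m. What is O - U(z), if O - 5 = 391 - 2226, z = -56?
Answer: -1606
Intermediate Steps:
U(m) = 4*m (U(m) = 2*(m + m) = 2*(2*m) = 4*m)
O = -1830 (O = 5 + (391 - 2226) = 5 - 1835 = -1830)
O - U(z) = -1830 - 4*(-56) = -1830 - 1*(-224) = -1830 + 224 = -1606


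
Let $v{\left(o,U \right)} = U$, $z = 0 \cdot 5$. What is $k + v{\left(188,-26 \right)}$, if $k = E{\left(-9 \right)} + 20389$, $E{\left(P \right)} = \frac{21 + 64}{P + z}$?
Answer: $\frac{183182}{9} \approx 20354.0$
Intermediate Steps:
$z = 0$
$E{\left(P \right)} = \frac{85}{P}$ ($E{\left(P \right)} = \frac{21 + 64}{P + 0} = \frac{85}{P}$)
$k = \frac{183416}{9}$ ($k = \frac{85}{-9} + 20389 = 85 \left(- \frac{1}{9}\right) + 20389 = - \frac{85}{9} + 20389 = \frac{183416}{9} \approx 20380.0$)
$k + v{\left(188,-26 \right)} = \frac{183416}{9} - 26 = \frac{183182}{9}$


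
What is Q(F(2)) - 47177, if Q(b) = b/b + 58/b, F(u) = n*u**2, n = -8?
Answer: -754845/16 ≈ -47178.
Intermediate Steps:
F(u) = -8*u**2
Q(b) = 1 + 58/b
Q(F(2)) - 47177 = (58 - 8*2**2)/((-8*2**2)) - 47177 = (58 - 8*4)/((-8*4)) - 47177 = (58 - 32)/(-32) - 47177 = -1/32*26 - 47177 = -13/16 - 47177 = -754845/16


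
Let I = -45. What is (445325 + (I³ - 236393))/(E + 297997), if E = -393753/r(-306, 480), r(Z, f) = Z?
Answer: 12016314/30526945 ≈ 0.39363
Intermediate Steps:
E = 131251/102 (E = -393753/(-306) = -393753*(-1/306) = 131251/102 ≈ 1286.8)
(445325 + (I³ - 236393))/(E + 297997) = (445325 + ((-45)³ - 236393))/(131251/102 + 297997) = (445325 + (-91125 - 236393))/(30526945/102) = (445325 - 327518)*(102/30526945) = 117807*(102/30526945) = 12016314/30526945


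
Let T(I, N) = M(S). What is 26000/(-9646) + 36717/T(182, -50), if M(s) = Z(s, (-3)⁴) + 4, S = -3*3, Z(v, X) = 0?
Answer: 13618007/1484 ≈ 9176.5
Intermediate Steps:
S = -9
M(s) = 4 (M(s) = 0 + 4 = 4)
T(I, N) = 4
26000/(-9646) + 36717/T(182, -50) = 26000/(-9646) + 36717/4 = 26000*(-1/9646) + 36717*(¼) = -1000/371 + 36717/4 = 13618007/1484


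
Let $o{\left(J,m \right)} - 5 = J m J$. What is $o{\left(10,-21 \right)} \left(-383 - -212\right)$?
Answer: $358245$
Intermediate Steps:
$o{\left(J,m \right)} = 5 + m J^{2}$ ($o{\left(J,m \right)} = 5 + J m J = 5 + m J^{2}$)
$o{\left(10,-21 \right)} \left(-383 - -212\right) = \left(5 - 21 \cdot 10^{2}\right) \left(-383 - -212\right) = \left(5 - 2100\right) \left(-383 + 212\right) = \left(5 - 2100\right) \left(-171\right) = \left(-2095\right) \left(-171\right) = 358245$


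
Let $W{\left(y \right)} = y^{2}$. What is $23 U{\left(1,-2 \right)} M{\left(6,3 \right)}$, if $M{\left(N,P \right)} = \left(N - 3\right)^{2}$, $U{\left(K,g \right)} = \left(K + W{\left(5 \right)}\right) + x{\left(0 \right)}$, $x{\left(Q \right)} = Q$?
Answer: $5382$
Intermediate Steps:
$U{\left(K,g \right)} = 25 + K$ ($U{\left(K,g \right)} = \left(K + 5^{2}\right) + 0 = \left(K + 25\right) + 0 = \left(25 + K\right) + 0 = 25 + K$)
$M{\left(N,P \right)} = \left(-3 + N\right)^{2}$
$23 U{\left(1,-2 \right)} M{\left(6,3 \right)} = 23 \left(25 + 1\right) \left(-3 + 6\right)^{2} = 23 \cdot 26 \cdot 3^{2} = 598 \cdot 9 = 5382$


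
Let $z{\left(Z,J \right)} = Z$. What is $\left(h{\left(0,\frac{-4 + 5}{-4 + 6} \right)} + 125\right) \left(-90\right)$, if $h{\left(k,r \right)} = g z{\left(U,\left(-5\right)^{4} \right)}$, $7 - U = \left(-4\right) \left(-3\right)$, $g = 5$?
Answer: $-9000$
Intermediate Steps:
$U = -5$ ($U = 7 - \left(-4\right) \left(-3\right) = 7 - 12 = -5$)
$h{\left(k,r \right)} = -25$ ($h{\left(k,r \right)} = 5 \left(-5\right) = -25$)
$\left(h{\left(0,\frac{-4 + 5}{-4 + 6} \right)} + 125\right) \left(-90\right) = \left(-25 + 125\right) \left(-90\right) = 100 \left(-90\right) = -9000$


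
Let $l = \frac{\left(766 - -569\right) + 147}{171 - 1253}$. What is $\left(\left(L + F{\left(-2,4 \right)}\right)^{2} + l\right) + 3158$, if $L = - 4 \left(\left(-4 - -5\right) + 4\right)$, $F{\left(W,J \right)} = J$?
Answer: $\frac{1846233}{541} \approx 3412.6$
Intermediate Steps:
$L = -20$ ($L = - 4 \left(\left(-4 + 5\right) + 4\right) = - 4 \left(1 + 4\right) = \left(-4\right) 5 = -20$)
$l = - \frac{741}{541}$ ($l = \frac{\left(766 + 569\right) + 147}{-1082} = \left(1335 + 147\right) \left(- \frac{1}{1082}\right) = 1482 \left(- \frac{1}{1082}\right) = - \frac{741}{541} \approx -1.3697$)
$\left(\left(L + F{\left(-2,4 \right)}\right)^{2} + l\right) + 3158 = \left(\left(-20 + 4\right)^{2} - \frac{741}{541}\right) + 3158 = \left(\left(-16\right)^{2} - \frac{741}{541}\right) + 3158 = \left(256 - \frac{741}{541}\right) + 3158 = \frac{137755}{541} + 3158 = \frac{1846233}{541}$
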